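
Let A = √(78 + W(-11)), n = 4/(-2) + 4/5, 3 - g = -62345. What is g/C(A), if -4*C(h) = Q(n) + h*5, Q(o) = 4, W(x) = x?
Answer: 997568/1659 - 1246960*√67/1659 ≈ -5551.1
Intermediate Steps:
g = 62348 (g = 3 - 1*(-62345) = 3 + 62345 = 62348)
n = -6/5 (n = 4*(-½) + 4*(⅕) = -2 + ⅘ = -6/5 ≈ -1.2000)
A = √67 (A = √(78 - 11) = √67 ≈ 8.1853)
C(h) = -1 - 5*h/4 (C(h) = -(4 + h*5)/4 = -(4 + 5*h)/4 = -1 - 5*h/4)
g/C(A) = 62348/(-1 - 5*√67/4)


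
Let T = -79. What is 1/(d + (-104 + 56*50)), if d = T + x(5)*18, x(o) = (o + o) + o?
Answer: 1/2887 ≈ 0.00034638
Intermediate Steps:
x(o) = 3*o (x(o) = 2*o + o = 3*o)
d = 191 (d = -79 + (3*5)*18 = -79 + 15*18 = -79 + 270 = 191)
1/(d + (-104 + 56*50)) = 1/(191 + (-104 + 56*50)) = 1/(191 + (-104 + 2800)) = 1/(191 + 2696) = 1/2887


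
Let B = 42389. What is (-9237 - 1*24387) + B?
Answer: 8765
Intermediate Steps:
(-9237 - 1*24387) + B = (-9237 - 1*24387) + 42389 = (-9237 - 24387) + 42389 = -33624 + 42389 = 8765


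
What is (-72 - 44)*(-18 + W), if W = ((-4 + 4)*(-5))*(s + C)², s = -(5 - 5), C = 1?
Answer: 2088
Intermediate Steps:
s = 0 (s = -1*0 = 0)
W = 0 (W = ((-4 + 4)*(-5))*(0 + 1)² = (0*(-5))*1² = 0*1 = 0)
(-72 - 44)*(-18 + W) = (-72 - 44)*(-18 + 0) = -116*(-18) = 2088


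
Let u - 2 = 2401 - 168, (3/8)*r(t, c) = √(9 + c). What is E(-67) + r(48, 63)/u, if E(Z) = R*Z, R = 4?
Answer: -268 + 16*√2/2235 ≈ -267.99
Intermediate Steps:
E(Z) = 4*Z
r(t, c) = 8*√(9 + c)/3
u = 2235 (u = 2 + (2401 - 168) = 2 + 2233 = 2235)
E(-67) + r(48, 63)/u = 4*(-67) + (8*√(9 + 63)/3)/2235 = -268 + (8*√72/3)*(1/2235) = -268 + (8*(6*√2)/3)*(1/2235) = -268 + (16*√2)*(1/2235) = -268 + 16*√2/2235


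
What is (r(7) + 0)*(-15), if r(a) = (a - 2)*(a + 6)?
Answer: -975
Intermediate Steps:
r(a) = (-2 + a)*(6 + a)
(r(7) + 0)*(-15) = ((-12 + 7**2 + 4*7) + 0)*(-15) = ((-12 + 49 + 28) + 0)*(-15) = (65 + 0)*(-15) = 65*(-15) = -975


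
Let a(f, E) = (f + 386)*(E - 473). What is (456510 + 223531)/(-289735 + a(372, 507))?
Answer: -680041/263963 ≈ -2.5763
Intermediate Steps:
a(f, E) = (-473 + E)*(386 + f) (a(f, E) = (386 + f)*(-473 + E) = (-473 + E)*(386 + f))
(456510 + 223531)/(-289735 + a(372, 507)) = (456510 + 223531)/(-289735 + (-182578 - 473*372 + 386*507 + 507*372)) = 680041/(-289735 + (-182578 - 175956 + 195702 + 188604)) = 680041/(-289735 + 25772) = 680041/(-263963) = 680041*(-1/263963) = -680041/263963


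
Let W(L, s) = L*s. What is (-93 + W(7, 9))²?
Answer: 900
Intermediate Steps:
(-93 + W(7, 9))² = (-93 + 7*9)² = (-93 + 63)² = (-30)² = 900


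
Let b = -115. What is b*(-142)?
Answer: 16330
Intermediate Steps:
b*(-142) = -115*(-142) = 16330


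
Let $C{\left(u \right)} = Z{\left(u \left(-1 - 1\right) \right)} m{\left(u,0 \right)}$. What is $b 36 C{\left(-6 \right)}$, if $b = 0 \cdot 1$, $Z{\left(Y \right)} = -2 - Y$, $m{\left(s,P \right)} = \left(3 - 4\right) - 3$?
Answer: $0$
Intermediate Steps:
$m{\left(s,P \right)} = -4$ ($m{\left(s,P \right)} = -1 - 3 = -4$)
$b = 0$
$C{\left(u \right)} = 8 - 8 u$ ($C{\left(u \right)} = \left(-2 - u \left(-1 - 1\right)\right) \left(-4\right) = \left(-2 - u \left(-2\right)\right) \left(-4\right) = \left(-2 - - 2 u\right) \left(-4\right) = \left(-2 + 2 u\right) \left(-4\right) = 8 - 8 u$)
$b 36 C{\left(-6 \right)} = 0 \cdot 36 \left(8 - -48\right) = 0 \left(8 + 48\right) = 0 \cdot 56 = 0$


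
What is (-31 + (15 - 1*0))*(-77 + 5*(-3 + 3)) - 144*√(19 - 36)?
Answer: 1232 - 144*I*√17 ≈ 1232.0 - 593.73*I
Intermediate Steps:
(-31 + (15 - 1*0))*(-77 + 5*(-3 + 3)) - 144*√(19 - 36) = (-31 + (15 + 0))*(-77 + 5*0) - 144*I*√17 = (-31 + 15)*(-77 + 0) - 144*I*√17 = -16*(-77) - 144*I*√17 = 1232 - 144*I*√17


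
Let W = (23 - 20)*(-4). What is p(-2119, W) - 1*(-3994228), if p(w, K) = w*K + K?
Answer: 4019644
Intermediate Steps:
W = -12 (W = 3*(-4) = -12)
p(w, K) = K + K*w (p(w, K) = K*w + K = K + K*w)
p(-2119, W) - 1*(-3994228) = -12*(1 - 2119) - 1*(-3994228) = -12*(-2118) + 3994228 = 25416 + 3994228 = 4019644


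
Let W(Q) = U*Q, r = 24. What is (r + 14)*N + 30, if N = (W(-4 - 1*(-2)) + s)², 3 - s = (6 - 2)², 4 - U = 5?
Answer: 4628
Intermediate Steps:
U = -1 (U = 4 - 1*5 = 4 - 5 = -1)
W(Q) = -Q
s = -13 (s = 3 - (6 - 2)² = 3 - 1*4² = 3 - 1*16 = 3 - 16 = -13)
N = 121 (N = (-(-4 - 1*(-2)) - 13)² = (-(-4 + 2) - 13)² = (-1*(-2) - 13)² = (2 - 13)² = (-11)² = 121)
(r + 14)*N + 30 = (24 + 14)*121 + 30 = 38*121 + 30 = 4598 + 30 = 4628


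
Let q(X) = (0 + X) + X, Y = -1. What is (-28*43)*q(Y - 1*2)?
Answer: 7224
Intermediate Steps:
q(X) = 2*X (q(X) = X + X = 2*X)
(-28*43)*q(Y - 1*2) = (-28*43)*(2*(-1 - 1*2)) = -2408*(-1 - 2) = -2408*(-3) = -1204*(-6) = 7224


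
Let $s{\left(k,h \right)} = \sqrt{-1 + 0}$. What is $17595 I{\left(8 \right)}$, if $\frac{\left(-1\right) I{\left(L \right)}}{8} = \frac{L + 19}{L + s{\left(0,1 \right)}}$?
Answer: $- \frac{6080832}{13} + \frac{760104 i}{13} \approx -4.6776 \cdot 10^{5} + 58470.0 i$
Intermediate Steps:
$s{\left(k,h \right)} = i$ ($s{\left(k,h \right)} = \sqrt{-1} = i$)
$I{\left(L \right)} = - \frac{8 \left(19 + L\right)}{i + L}$ ($I{\left(L \right)} = - 8 \frac{L + 19}{L + i} = - 8 \frac{19 + L}{i + L} = - \frac{8 \left(19 + L\right)}{i + L}$)
$17595 I{\left(8 \right)} = 17595 \frac{8 \left(-19 - 8\right)}{i + 8} = 17595 \frac{8 \left(-19 - 8\right)}{8 + i} = 17595 \cdot 8 \frac{8 - i}{65} \left(-27\right) = 17595 \left(- \frac{1728}{65} + \frac{216 i}{65}\right) = - \frac{6080832}{13} + \frac{760104 i}{13}$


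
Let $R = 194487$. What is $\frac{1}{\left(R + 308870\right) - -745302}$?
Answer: $\frac{1}{1248659} \approx 8.0086 \cdot 10^{-7}$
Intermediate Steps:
$\frac{1}{\left(R + 308870\right) - -745302} = \frac{1}{\left(194487 + 308870\right) - -745302} = \frac{1}{503357 + 745302} = \frac{1}{1248659}$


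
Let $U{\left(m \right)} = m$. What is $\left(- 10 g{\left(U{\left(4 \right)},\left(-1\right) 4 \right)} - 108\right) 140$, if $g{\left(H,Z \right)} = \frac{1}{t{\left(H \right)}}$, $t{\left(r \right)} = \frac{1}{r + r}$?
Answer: $-26320$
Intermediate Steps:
$t{\left(r \right)} = \frac{1}{2 r}$
$g{\left(H,Z \right)} = 2 H$ ($g{\left(H,Z \right)} = \frac{1}{\frac{1}{2} \frac{1}{H}} = 2 H$)
$\left(- 10 g{\left(U{\left(4 \right)},\left(-1\right) 4 \right)} - 108\right) 140 = \left(- 10 \cdot 2 \cdot 4 - 108\right) 140 = \left(\left(-10\right) 8 - 108\right) 140 = \left(-80 - 108\right) 140 = \left(-188\right) 140 = -26320$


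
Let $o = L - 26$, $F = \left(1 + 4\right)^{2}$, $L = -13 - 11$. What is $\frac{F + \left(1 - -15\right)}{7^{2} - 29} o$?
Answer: $- \frac{205}{2} \approx -102.5$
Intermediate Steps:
$L = -24$
$F = 25$ ($F = 5^{2} = 25$)
$o = -50$ ($o = -24 - 26 = -50$)
$\frac{F + \left(1 - -15\right)}{7^{2} - 29} o = \frac{25 + \left(1 - -15\right)}{7^{2} - 29} \left(-50\right) = \frac{25 + \left(1 + 15\right)}{49 - 29} \left(-50\right) = \frac{25 + 16}{20} \left(-50\right) = 41 \cdot \frac{1}{20} \left(-50\right) = \frac{41}{20} \left(-50\right) = - \frac{205}{2}$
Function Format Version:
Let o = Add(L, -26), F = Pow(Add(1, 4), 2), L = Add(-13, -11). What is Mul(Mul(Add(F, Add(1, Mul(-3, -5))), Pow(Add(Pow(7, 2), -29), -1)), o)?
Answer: Rational(-205, 2) ≈ -102.50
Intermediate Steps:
L = -24
F = 25 (F = Pow(5, 2) = 25)
o = -50 (o = Add(-24, -26) = -50)
Mul(Mul(Add(F, Add(1, Mul(-3, -5))), Pow(Add(Pow(7, 2), -29), -1)), o) = Mul(Mul(Add(25, Add(1, Mul(-3, -5))), Pow(Add(Pow(7, 2), -29), -1)), -50) = Mul(Mul(Add(25, Add(1, 15)), Pow(Add(49, -29), -1)), -50) = Mul(Mul(Add(25, 16), Pow(20, -1)), -50) = Mul(Mul(41, Rational(1, 20)), -50) = Mul(Rational(41, 20), -50) = Rational(-205, 2)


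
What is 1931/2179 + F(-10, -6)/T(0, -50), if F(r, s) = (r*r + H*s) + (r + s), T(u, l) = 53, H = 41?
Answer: -250655/115487 ≈ -2.1704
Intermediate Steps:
F(r, s) = r + r² + 42*s (F(r, s) = (r*r + 41*s) + (r + s) = (r² + 41*s) + (r + s) = r + r² + 42*s)
1931/2179 + F(-10, -6)/T(0, -50) = 1931/2179 + (-10 + (-10)² + 42*(-6))/53 = 1931*(1/2179) + (-10 + 100 - 252)*(1/53) = 1931/2179 - 162*1/53 = 1931/2179 - 162/53 = -250655/115487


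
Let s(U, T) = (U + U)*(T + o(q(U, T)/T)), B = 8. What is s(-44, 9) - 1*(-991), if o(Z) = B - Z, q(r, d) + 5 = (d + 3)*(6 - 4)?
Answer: -2873/9 ≈ -319.22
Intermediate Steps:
q(r, d) = 1 + 2*d (q(r, d) = -5 + (d + 3)*(6 - 4) = -5 + (3 + d)*2 = -5 + (6 + 2*d) = 1 + 2*d)
o(Z) = 8 - Z
s(U, T) = 2*U*(8 + T - (1 + 2*T)/T) (s(U, T) = (U + U)*(T + (8 - (1 + 2*T)/T)) = (2*U)*(T + (8 - (1 + 2*T)/T)) = (2*U)*(8 + T - (1 + 2*T)/T) = 2*U*(8 + T - (1 + 2*T)/T))
s(-44, 9) - 1*(-991) = 2*(-44)*(-1 + 9² + 6*9)/9 - 1*(-991) = 2*(-44)*(⅑)*(-1 + 81 + 54) + 991 = 2*(-44)*(⅑)*134 + 991 = -11792/9 + 991 = -2873/9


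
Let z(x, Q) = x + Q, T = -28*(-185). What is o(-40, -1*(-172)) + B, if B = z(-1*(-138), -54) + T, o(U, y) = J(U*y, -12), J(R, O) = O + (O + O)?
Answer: 5228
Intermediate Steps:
J(R, O) = 3*O (J(R, O) = O + 2*O = 3*O)
T = 5180
z(x, Q) = Q + x
o(U, y) = -36 (o(U, y) = 3*(-12) = -36)
B = 5264 (B = (-54 - 1*(-138)) + 5180 = (-54 + 138) + 5180 = 84 + 5180 = 5264)
o(-40, -1*(-172)) + B = -36 + 5264 = 5228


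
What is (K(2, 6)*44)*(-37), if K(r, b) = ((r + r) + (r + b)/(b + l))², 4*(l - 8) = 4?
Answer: -7527872/225 ≈ -33457.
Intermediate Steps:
l = 9 (l = 8 + (¼)*4 = 8 + 1 = 9)
K(r, b) = (2*r + (b + r)/(9 + b))² (K(r, b) = ((r + r) + (r + b)/(b + 9))² = (2*r + (b + r)/(9 + b))²)
(K(2, 6)*44)*(-37) = (((6 + 19*2 + 2*6*2)²/(9 + 6)²)*44)*(-37) = (((6 + 38 + 24)²/15²)*44)*(-37) = (((1/225)*68²)*44)*(-37) = (((1/225)*4624)*44)*(-37) = ((4624/225)*44)*(-37) = (203456/225)*(-37) = -7527872/225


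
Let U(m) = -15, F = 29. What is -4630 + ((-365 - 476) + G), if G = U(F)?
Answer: -5486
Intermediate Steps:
G = -15
-4630 + ((-365 - 476) + G) = -4630 + ((-365 - 476) - 15) = -4630 + (-841 - 15) = -4630 - 856 = -5486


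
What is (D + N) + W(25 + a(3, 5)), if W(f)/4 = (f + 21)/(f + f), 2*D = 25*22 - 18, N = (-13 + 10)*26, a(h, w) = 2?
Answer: 1724/9 ≈ 191.56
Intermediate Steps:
N = -78 (N = -3*26 = -78)
D = 266 (D = (25*22 - 18)/2 = (550 - 18)/2 = (½)*532 = 266)
W(f) = 2*(21 + f)/f (W(f) = 4*((f + 21)/(f + f)) = 4*((21 + f)/((2*f))) = 4*((21 + f)*(1/(2*f))) = 4*((21 + f)/(2*f)) = 2*(21 + f)/f)
(D + N) + W(25 + a(3, 5)) = (266 - 78) + (2 + 42/(25 + 2)) = 188 + (2 + 42/27) = 188 + (2 + 42*(1/27)) = 188 + (2 + 14/9) = 188 + 32/9 = 1724/9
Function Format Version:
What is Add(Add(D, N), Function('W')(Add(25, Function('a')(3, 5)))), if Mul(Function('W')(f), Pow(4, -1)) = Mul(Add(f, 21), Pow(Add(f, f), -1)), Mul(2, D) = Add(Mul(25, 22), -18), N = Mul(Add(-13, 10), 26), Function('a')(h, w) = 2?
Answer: Rational(1724, 9) ≈ 191.56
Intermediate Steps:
N = -78 (N = Mul(-3, 26) = -78)
D = 266 (D = Mul(Rational(1, 2), Add(Mul(25, 22), -18)) = Mul(Rational(1, 2), Add(550, -18)) = Mul(Rational(1, 2), 532) = 266)
Function('W')(f) = Mul(2, Pow(f, -1), Add(21, f)) (Function('W')(f) = Mul(4, Mul(Add(f, 21), Pow(Add(f, f), -1))) = Mul(4, Mul(Add(21, f), Pow(Mul(2, f), -1))) = Mul(4, Mul(Add(21, f), Mul(Rational(1, 2), Pow(f, -1)))) = Mul(4, Mul(Rational(1, 2), Pow(f, -1), Add(21, f))) = Mul(2, Pow(f, -1), Add(21, f)))
Add(Add(D, N), Function('W')(Add(25, Function('a')(3, 5)))) = Add(Add(266, -78), Add(2, Mul(42, Pow(Add(25, 2), -1)))) = Add(188, Add(2, Mul(42, Pow(27, -1)))) = Add(188, Add(2, Mul(42, Rational(1, 27)))) = Add(188, Add(2, Rational(14, 9))) = Add(188, Rational(32, 9)) = Rational(1724, 9)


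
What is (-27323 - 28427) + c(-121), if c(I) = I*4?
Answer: -56234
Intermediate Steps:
c(I) = 4*I
(-27323 - 28427) + c(-121) = (-27323 - 28427) + 4*(-121) = -55750 - 484 = -56234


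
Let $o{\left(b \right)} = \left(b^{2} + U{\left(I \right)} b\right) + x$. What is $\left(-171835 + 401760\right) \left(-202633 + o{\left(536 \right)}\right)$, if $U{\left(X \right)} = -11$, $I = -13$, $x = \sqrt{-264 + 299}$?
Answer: $18110502475 + 229925 \sqrt{35} \approx 1.8112 \cdot 10^{10}$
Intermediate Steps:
$x = \sqrt{35} \approx 5.9161$
$o{\left(b \right)} = \sqrt{35} + b^{2} - 11 b$ ($o{\left(b \right)} = \left(b^{2} - 11 b\right) + \sqrt{35} = \sqrt{35} + b^{2} - 11 b$)
$\left(-171835 + 401760\right) \left(-202633 + o{\left(536 \right)}\right) = \left(-171835 + 401760\right) \left(-202633 + \left(\sqrt{35} + 536^{2} - 5896\right)\right) = 229925 \left(-202633 + \left(\sqrt{35} + 287296 - 5896\right)\right) = 229925 \left(-202633 + \left(281400 + \sqrt{35}\right)\right) = 229925 \left(78767 + \sqrt{35}\right) = 18110502475 + 229925 \sqrt{35}$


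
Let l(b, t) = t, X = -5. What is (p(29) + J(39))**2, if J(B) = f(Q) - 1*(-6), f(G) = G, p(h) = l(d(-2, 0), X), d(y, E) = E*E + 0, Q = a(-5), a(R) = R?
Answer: 16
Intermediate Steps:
Q = -5
d(y, E) = E**2 (d(y, E) = E**2 + 0 = E**2)
p(h) = -5
J(B) = 1 (J(B) = -5 - 1*(-6) = -5 + 6 = 1)
(p(29) + J(39))**2 = (-5 + 1)**2 = (-4)**2 = 16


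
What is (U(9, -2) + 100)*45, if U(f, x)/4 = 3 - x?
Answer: 5400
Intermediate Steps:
U(f, x) = 12 - 4*x (U(f, x) = 4*(3 - x) = 12 - 4*x)
(U(9, -2) + 100)*45 = ((12 - 4*(-2)) + 100)*45 = ((12 + 8) + 100)*45 = (20 + 100)*45 = 120*45 = 5400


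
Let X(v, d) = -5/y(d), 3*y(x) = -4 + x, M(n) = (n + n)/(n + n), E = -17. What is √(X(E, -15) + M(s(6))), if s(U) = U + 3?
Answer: √646/19 ≈ 1.3377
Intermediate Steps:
s(U) = 3 + U
M(n) = 1 (M(n) = (2*n)/((2*n)) = (2*n)*(1/(2*n)) = 1)
y(x) = -4/3 + x/3 (y(x) = (-4 + x)/3 = -4/3 + x/3)
X(v, d) = -5/(-4/3 + d/3)
√(X(E, -15) + M(s(6))) = √(-15/(-4 - 15) + 1) = √(-15/(-19) + 1) = √(-15*(-1/19) + 1) = √(15/19 + 1) = √(34/19) = √646/19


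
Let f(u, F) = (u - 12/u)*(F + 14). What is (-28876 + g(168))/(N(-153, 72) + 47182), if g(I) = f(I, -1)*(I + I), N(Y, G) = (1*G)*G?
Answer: 352318/26183 ≈ 13.456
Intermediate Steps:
f(u, F) = (14 + F)*(u - 12/u) (f(u, F) = (u - 12/u)*(14 + F) = (14 + F)*(u - 12/u))
N(Y, G) = G**2 (N(Y, G) = G*G = G**2)
g(I) = -312 + 26*I**2 (g(I) = ((-168 - 12*(-1) + I**2*(14 - 1))/I)*(I + I) = ((-168 + 12 + I**2*13)/I)*(2*I) = ((-168 + 12 + 13*I**2)/I)*(2*I) = ((-156 + 13*I**2)/I)*(2*I) = -312 + 26*I**2)
(-28876 + g(168))/(N(-153, 72) + 47182) = (-28876 + (-312 + 26*168**2))/(72**2 + 47182) = (-28876 + (-312 + 26*28224))/(5184 + 47182) = (-28876 + (-312 + 733824))/52366 = (-28876 + 733512)*(1/52366) = 704636*(1/52366) = 352318/26183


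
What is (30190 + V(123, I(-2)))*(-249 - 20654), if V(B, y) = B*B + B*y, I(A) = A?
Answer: -942160919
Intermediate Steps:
V(B, y) = B**2 + B*y
(30190 + V(123, I(-2)))*(-249 - 20654) = (30190 + 123*(123 - 2))*(-249 - 20654) = (30190 + 123*121)*(-20903) = (30190 + 14883)*(-20903) = 45073*(-20903) = -942160919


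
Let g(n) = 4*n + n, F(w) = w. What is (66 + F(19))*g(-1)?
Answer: -425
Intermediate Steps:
g(n) = 5*n
(66 + F(19))*g(-1) = (66 + 19)*(5*(-1)) = 85*(-5) = -425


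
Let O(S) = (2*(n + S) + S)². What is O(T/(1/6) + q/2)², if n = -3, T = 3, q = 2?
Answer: 6765201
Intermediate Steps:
O(S) = (-6 + 3*S)² (O(S) = (2*(-3 + S) + S)² = ((-6 + 2*S) + S)² = (-6 + 3*S)²)
O(T/(1/6) + q/2)² = (9*(-2 + (3/(1/6) + 2/2))²)² = (9*(-2 + (3/(⅙) + 2*(½)))²)² = (9*(-2 + (3*6 + 1))²)² = (9*(-2 + (18 + 1))²)² = (9*(-2 + 19)²)² = (9*17²)² = (9*289)² = 2601² = 6765201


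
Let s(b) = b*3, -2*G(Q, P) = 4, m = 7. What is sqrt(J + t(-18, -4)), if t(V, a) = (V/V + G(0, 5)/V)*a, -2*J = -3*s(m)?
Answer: sqrt(974)/6 ≈ 5.2015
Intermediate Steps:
G(Q, P) = -2 (G(Q, P) = -1/2*4 = -2)
s(b) = 3*b
J = 63/2 (J = -(-3)*3*7/2 = -(-3)*21/2 = -1/2*(-63) = 63/2 ≈ 31.500)
t(V, a) = a*(1 - 2/V) (t(V, a) = (V/V - 2/V)*a = (1 - 2/V)*a = a*(1 - 2/V))
sqrt(J + t(-18, -4)) = sqrt(63/2 - 4*(-2 - 18)/(-18)) = sqrt(63/2 - 4*(-1/18)*(-20)) = sqrt(63/2 - 40/9) = sqrt(487/18) = sqrt(974)/6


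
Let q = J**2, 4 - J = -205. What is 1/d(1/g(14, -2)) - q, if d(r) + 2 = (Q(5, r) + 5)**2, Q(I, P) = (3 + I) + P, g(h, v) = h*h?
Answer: -280456836073/6420569 ≈ -43681.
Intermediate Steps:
g(h, v) = h**2
Q(I, P) = 3 + I + P
J = 209 (J = 4 - 1*(-205) = 4 + 205 = 209)
q = 43681 (q = 209**2 = 43681)
d(r) = -2 + (13 + r)**2 (d(r) = -2 + ((3 + 5 + r) + 5)**2 = -2 + ((8 + r) + 5)**2 = -2 + (13 + r)**2)
1/d(1/g(14, -2)) - q = 1/(-2 + (13 + 1/(14**2))**2) - 1*43681 = 1/(-2 + (13 + 1/196)**2) - 43681 = 1/(-2 + (2549/196)**2) - 43681 = 1/(-2 + 6497401/38416) - 43681 = 1/(6420569/38416) - 43681 = 38416/6420569 - 43681 = -280456836073/6420569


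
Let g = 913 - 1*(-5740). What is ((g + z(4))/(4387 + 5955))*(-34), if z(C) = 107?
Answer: -114920/5171 ≈ -22.224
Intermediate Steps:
g = 6653 (g = 913 + 5740 = 6653)
((g + z(4))/(4387 + 5955))*(-34) = ((6653 + 107)/(4387 + 5955))*(-34) = (6760/10342)*(-34) = (6760*(1/10342))*(-34) = (3380/5171)*(-34) = -114920/5171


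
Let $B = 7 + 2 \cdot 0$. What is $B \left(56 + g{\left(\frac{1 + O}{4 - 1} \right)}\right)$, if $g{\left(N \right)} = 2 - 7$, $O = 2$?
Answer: $357$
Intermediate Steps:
$B = 7$ ($B = 7 + 0 = 7$)
$g{\left(N \right)} = -5$ ($g{\left(N \right)} = 2 - 7 = -5$)
$B \left(56 + g{\left(\frac{1 + O}{4 - 1} \right)}\right) = 7 \left(56 - 5\right) = 7 \cdot 51 = 357$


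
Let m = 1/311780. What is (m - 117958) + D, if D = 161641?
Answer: 13619485741/311780 ≈ 43683.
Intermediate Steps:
m = 1/311780 ≈ 3.2074e-6
(m - 117958) + D = (1/311780 - 117958) + 161641 = -36776945239/311780 + 161641 = 13619485741/311780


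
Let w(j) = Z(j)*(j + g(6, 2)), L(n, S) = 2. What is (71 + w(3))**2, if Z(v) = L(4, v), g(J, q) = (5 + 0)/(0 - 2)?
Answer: 5184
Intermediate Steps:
g(J, q) = -5/2 (g(J, q) = 5/(-2) = 5*(-1/2) = -5/2)
Z(v) = 2
w(j) = -5 + 2*j (w(j) = 2*(j - 5/2) = 2*(-5/2 + j) = -5 + 2*j)
(71 + w(3))**2 = (71 + (-5 + 2*3))**2 = (71 + (-5 + 6))**2 = (71 + 1)**2 = 72**2 = 5184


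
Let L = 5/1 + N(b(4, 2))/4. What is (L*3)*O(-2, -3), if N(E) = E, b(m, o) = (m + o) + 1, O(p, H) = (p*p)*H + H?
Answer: -1215/4 ≈ -303.75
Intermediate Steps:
O(p, H) = H + H*p**2 (O(p, H) = p**2*H + H = H*p**2 + H = H + H*p**2)
b(m, o) = 1 + m + o
L = 27/4 (L = 5/1 + (1 + 4 + 2)/4 = 5*1 + 7*(1/4) = 5 + 7/4 = 27/4 ≈ 6.7500)
(L*3)*O(-2, -3) = ((27/4)*3)*(-3*(1 + (-2)**2)) = 81*(-3*(1 + 4))/4 = 81*(-3*5)/4 = (81/4)*(-15) = -1215/4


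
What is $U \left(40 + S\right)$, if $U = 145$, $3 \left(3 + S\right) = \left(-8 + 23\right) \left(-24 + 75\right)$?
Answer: $42340$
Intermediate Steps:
$S = 252$ ($S = -3 + \frac{\left(-8 + 23\right) \left(-24 + 75\right)}{3} = -3 + \frac{15 \cdot 51}{3} = -3 + \frac{1}{3} \cdot 765 = -3 + 255 = 252$)
$U \left(40 + S\right) = 145 \left(40 + 252\right) = 145 \cdot 292 = 42340$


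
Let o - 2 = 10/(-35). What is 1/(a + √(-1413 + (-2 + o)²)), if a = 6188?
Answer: 303212/1876345089 - 7*I*√69233/1876345089 ≈ 0.0001616 - 9.8162e-7*I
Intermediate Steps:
o = 12/7 (o = 2 + 10/(-35) = 2 + 10*(-1/35) = 2 - 2/7 = 12/7 ≈ 1.7143)
1/(a + √(-1413 + (-2 + o)²)) = 1/(6188 + √(-1413 + (-2 + 12/7)²)) = 1/(6188 + √(-1413 + (-2/7)²)) = 1/(6188 + √(-1413 + 4/49)) = 1/(6188 + √(-69233/49)) = 1/(6188 + I*√69233/7)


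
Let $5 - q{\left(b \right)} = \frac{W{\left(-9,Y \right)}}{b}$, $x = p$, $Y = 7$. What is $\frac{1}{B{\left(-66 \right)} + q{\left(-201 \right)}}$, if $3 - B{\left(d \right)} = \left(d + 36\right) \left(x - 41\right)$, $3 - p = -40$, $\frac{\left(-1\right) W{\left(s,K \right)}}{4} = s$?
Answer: $\frac{67}{4568} \approx 0.014667$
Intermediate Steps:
$W{\left(s,K \right)} = - 4 s$
$p = 43$ ($p = 3 - -40 = 3 + 40 = 43$)
$x = 43$
$q{\left(b \right)} = 5 - \frac{36}{b}$ ($q{\left(b \right)} = 5 - \frac{\left(-4\right) \left(-9\right)}{b} = 5 - \frac{36}{b}$)
$B{\left(d \right)} = -69 - 2 d$ ($B{\left(d \right)} = 3 - \left(d + 36\right) \left(43 - 41\right) = 3 - \left(36 + d\right) 2 = 3 - \left(72 + 2 d\right) = -69 - 2 d$)
$\frac{1}{B{\left(-66 \right)} + q{\left(-201 \right)}} = \frac{1}{\left(-69 - -132\right) + \left(5 - \frac{36}{-201}\right)} = \frac{1}{\left(-69 + 132\right) + \left(5 - - \frac{12}{67}\right)} = \frac{1}{63 + \left(5 + \frac{12}{67}\right)} = \frac{1}{63 + \frac{347}{67}} = \frac{1}{\frac{4568}{67}} = \frac{67}{4568}$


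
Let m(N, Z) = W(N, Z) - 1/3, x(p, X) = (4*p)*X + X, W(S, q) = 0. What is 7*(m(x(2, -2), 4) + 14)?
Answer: 287/3 ≈ 95.667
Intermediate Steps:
x(p, X) = X + 4*X*p (x(p, X) = 4*X*p + X = X + 4*X*p)
m(N, Z) = -⅓ (m(N, Z) = 0 - 1/3 = 0 - 1*⅓ = 0 - ⅓ = -⅓)
7*(m(x(2, -2), 4) + 14) = 7*(-⅓ + 14) = 7*(41/3) = 287/3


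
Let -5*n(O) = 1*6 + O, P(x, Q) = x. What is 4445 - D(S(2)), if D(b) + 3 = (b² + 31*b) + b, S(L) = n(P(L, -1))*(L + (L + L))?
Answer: 116576/25 ≈ 4663.0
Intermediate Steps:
n(O) = -6/5 - O/5 (n(O) = -(1*6 + O)/5 = -(6 + O)/5 = -6/5 - O/5)
S(L) = 3*L*(-6/5 - L/5) (S(L) = (-6/5 - L/5)*(L + (L + L)) = (-6/5 - L/5)*(L + 2*L) = (-6/5 - L/5)*(3*L) = 3*L*(-6/5 - L/5))
D(b) = -3 + b² + 32*b (D(b) = -3 + ((b² + 31*b) + b) = -3 + (b² + 32*b) = -3 + b² + 32*b)
4445 - D(S(2)) = 4445 - (-3 + (-⅗*2*(6 + 2))² + 32*(-⅗*2*(6 + 2))) = 4445 - (-3 + (-⅗*2*8)² + 32*(-⅗*2*8)) = 4445 - (-3 + (-48/5)² + 32*(-48/5)) = 4445 - (-3 + 2304/25 - 1536/5) = 4445 - 1*(-5451/25) = 4445 + 5451/25 = 116576/25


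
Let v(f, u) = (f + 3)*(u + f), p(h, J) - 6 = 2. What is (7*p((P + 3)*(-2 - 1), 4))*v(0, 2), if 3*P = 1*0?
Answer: 336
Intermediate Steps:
P = 0 (P = (1*0)/3 = (⅓)*0 = 0)
p(h, J) = 8 (p(h, J) = 6 + 2 = 8)
v(f, u) = (3 + f)*(f + u)
(7*p((P + 3)*(-2 - 1), 4))*v(0, 2) = (7*8)*(0² + 3*0 + 3*2 + 0*2) = 56*(0 + 0 + 6 + 0) = 56*6 = 336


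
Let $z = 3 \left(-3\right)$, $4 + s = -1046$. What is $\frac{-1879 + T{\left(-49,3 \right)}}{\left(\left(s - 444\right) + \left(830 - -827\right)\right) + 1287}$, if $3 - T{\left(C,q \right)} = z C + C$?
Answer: $- \frac{1134}{725} \approx -1.5641$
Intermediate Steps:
$s = -1050$ ($s = -4 - 1046 = -1050$)
$z = -9$
$T{\left(C,q \right)} = 3 + 8 C$ ($T{\left(C,q \right)} = 3 - \left(- 9 C + C\right) = 3 - - 8 C = 3 + 8 C$)
$\frac{-1879 + T{\left(-49,3 \right)}}{\left(\left(s - 444\right) + \left(830 - -827\right)\right) + 1287} = \frac{-1879 + \left(3 + 8 \left(-49\right)\right)}{\left(\left(-1050 - 444\right) + \left(830 - -827\right)\right) + 1287} = \frac{-1879 + \left(3 - 392\right)}{\left(-1494 + \left(830 + 827\right)\right) + 1287} = \frac{-1879 - 389}{\left(-1494 + 1657\right) + 1287} = - \frac{2268}{163 + 1287} = - \frac{2268}{1450} = \left(-2268\right) \frac{1}{1450} = - \frac{1134}{725}$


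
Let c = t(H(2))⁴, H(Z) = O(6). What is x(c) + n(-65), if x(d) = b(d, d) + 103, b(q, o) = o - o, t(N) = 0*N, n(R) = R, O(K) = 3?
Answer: 38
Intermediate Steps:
H(Z) = 3
t(N) = 0
b(q, o) = 0
c = 0 (c = 0⁴ = 0)
x(d) = 103 (x(d) = 0 + 103 = 103)
x(c) + n(-65) = 103 - 65 = 38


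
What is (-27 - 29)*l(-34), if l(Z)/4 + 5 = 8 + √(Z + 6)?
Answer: -672 - 448*I*√7 ≈ -672.0 - 1185.3*I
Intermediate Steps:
l(Z) = 12 + 4*√(6 + Z) (l(Z) = -20 + 4*(8 + √(Z + 6)) = -20 + 4*(8 + √(6 + Z)) = -20 + (32 + 4*√(6 + Z)) = 12 + 4*√(6 + Z))
(-27 - 29)*l(-34) = (-27 - 29)*(12 + 4*√(6 - 34)) = -56*(12 + 4*√(-28)) = -56*(12 + 4*(2*I*√7)) = -56*(12 + 8*I*√7) = -672 - 448*I*√7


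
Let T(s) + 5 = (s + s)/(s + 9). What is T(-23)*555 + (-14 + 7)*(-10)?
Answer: -6170/7 ≈ -881.43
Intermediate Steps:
T(s) = -5 + 2*s/(9 + s) (T(s) = -5 + (s + s)/(s + 9) = -5 + (2*s)/(9 + s) = -5 + 2*s/(9 + s))
T(-23)*555 + (-14 + 7)*(-10) = (3*(-15 - 1*(-23))/(9 - 23))*555 + (-14 + 7)*(-10) = (3*(-15 + 23)/(-14))*555 - 7*(-10) = (3*(-1/14)*8)*555 + 70 = -12/7*555 + 70 = -6660/7 + 70 = -6170/7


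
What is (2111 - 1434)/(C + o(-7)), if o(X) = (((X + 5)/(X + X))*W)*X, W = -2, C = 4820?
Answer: 677/4822 ≈ 0.14040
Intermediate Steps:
o(X) = -5 - X (o(X) = (((X + 5)/(X + X))*(-2))*X = (((5 + X)/((2*X)))*(-2))*X = (((5 + X)*(1/(2*X)))*(-2))*X = (((5 + X)/(2*X))*(-2))*X = (-(5 + X)/X)*X = -5 - X)
(2111 - 1434)/(C + o(-7)) = (2111 - 1434)/(4820 + (-5 - 1*(-7))) = 677/(4820 + (-5 + 7)) = 677/(4820 + 2) = 677/4822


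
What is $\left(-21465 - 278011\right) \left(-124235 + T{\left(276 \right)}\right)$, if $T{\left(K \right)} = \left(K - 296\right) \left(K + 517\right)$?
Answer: $41955090220$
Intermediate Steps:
$T{\left(K \right)} = \left(-296 + K\right) \left(517 + K\right)$
$\left(-21465 - 278011\right) \left(-124235 + T{\left(276 \right)}\right) = \left(-21465 - 278011\right) \left(-124235 + \left(-153032 + 276^{2} + 221 \cdot 276\right)\right) = \left(-21465 - 278011\right) \left(-124235 + \left(-153032 + 76176 + 60996\right)\right) = \left(-21465 - 278011\right) \left(-124235 - 15860\right) = \left(-299476\right) \left(-140095\right) = 41955090220$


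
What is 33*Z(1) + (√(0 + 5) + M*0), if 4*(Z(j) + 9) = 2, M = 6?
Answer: -561/2 + √5 ≈ -278.26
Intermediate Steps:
Z(j) = -17/2 (Z(j) = -9 + (¼)*2 = -9 + ½ = -17/2)
33*Z(1) + (√(0 + 5) + M*0) = 33*(-17/2) + (√(0 + 5) + 6*0) = -561/2 + (√5 + 0) = -561/2 + √5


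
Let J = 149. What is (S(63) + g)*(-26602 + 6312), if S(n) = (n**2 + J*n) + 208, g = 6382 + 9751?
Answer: -602552130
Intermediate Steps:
g = 16133
S(n) = 208 + n**2 + 149*n (S(n) = (n**2 + 149*n) + 208 = 208 + n**2 + 149*n)
(S(63) + g)*(-26602 + 6312) = ((208 + 63**2 + 149*63) + 16133)*(-26602 + 6312) = ((208 + 3969 + 9387) + 16133)*(-20290) = (13564 + 16133)*(-20290) = 29697*(-20290) = -602552130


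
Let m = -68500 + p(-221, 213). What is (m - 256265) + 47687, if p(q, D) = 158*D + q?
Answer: -243645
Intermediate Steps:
p(q, D) = q + 158*D
m = -35067 (m = -68500 + (-221 + 158*213) = -68500 + (-221 + 33654) = -68500 + 33433 = -35067)
(m - 256265) + 47687 = (-35067 - 256265) + 47687 = -291332 + 47687 = -243645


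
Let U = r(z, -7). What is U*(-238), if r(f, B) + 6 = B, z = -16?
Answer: 3094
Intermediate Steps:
r(f, B) = -6 + B
U = -13 (U = -6 - 7 = -13)
U*(-238) = -13*(-238) = 3094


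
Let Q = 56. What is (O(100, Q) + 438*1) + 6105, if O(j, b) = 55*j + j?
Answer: 12143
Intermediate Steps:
O(j, b) = 56*j
(O(100, Q) + 438*1) + 6105 = (56*100 + 438*1) + 6105 = (5600 + 438) + 6105 = 6038 + 6105 = 12143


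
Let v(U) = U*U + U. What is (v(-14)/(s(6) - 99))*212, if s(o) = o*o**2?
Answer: 2968/9 ≈ 329.78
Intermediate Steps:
v(U) = U + U**2 (v(U) = U**2 + U = U + U**2)
s(o) = o**3
(v(-14)/(s(6) - 99))*212 = ((-14*(1 - 14))/(6**3 - 99))*212 = ((-14*(-13))/(216 - 99))*212 = (182/117)*212 = ((1/117)*182)*212 = (14/9)*212 = 2968/9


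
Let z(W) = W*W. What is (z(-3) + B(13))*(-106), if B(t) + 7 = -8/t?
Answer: -1908/13 ≈ -146.77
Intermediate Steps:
B(t) = -7 - 8/t
z(W) = W²
(z(-3) + B(13))*(-106) = ((-3)² + (-7 - 8/13))*(-106) = (9 + (-7 - 8*1/13))*(-106) = (9 + (-7 - 8/13))*(-106) = (9 - 99/13)*(-106) = (18/13)*(-106) = -1908/13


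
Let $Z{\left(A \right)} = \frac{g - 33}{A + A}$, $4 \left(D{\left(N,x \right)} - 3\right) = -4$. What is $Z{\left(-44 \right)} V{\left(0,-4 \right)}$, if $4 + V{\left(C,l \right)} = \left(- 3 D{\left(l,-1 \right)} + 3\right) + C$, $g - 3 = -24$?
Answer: $- \frac{189}{44} \approx -4.2955$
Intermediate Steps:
$D{\left(N,x \right)} = 2$ ($D{\left(N,x \right)} = 3 + \frac{1}{4} \left(-4\right) = 3 - 1 = 2$)
$g = -21$ ($g = 3 - 24 = -21$)
$Z{\left(A \right)} = - \frac{27}{A}$ ($Z{\left(A \right)} = \frac{-21 - 33}{A + A} = - \frac{54}{2 A} = - 54 \frac{1}{2 A} = - \frac{27}{A}$)
$V{\left(C,l \right)} = -7 + C$ ($V{\left(C,l \right)} = -4 + \left(\left(\left(-3\right) 2 + 3\right) + C\right) = -4 + \left(\left(-6 + 3\right) + C\right) = -4 + \left(-3 + C\right) = -7 + C$)
$Z{\left(-44 \right)} V{\left(0,-4 \right)} = - \frac{27}{-44} \left(-7 + 0\right) = \left(-27\right) \left(- \frac{1}{44}\right) \left(-7\right) = \frac{27}{44} \left(-7\right) = - \frac{189}{44}$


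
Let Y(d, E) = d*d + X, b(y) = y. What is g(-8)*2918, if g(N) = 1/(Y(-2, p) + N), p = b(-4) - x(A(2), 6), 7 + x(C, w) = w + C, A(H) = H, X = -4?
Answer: -1459/4 ≈ -364.75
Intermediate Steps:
x(C, w) = -7 + C + w (x(C, w) = -7 + (w + C) = -7 + (C + w) = -7 + C + w)
p = -5 (p = -4 - (-7 + 2 + 6) = -4 - 1*1 = -4 - 1 = -5)
Y(d, E) = -4 + d² (Y(d, E) = d*d - 4 = d² - 4 = -4 + d²)
g(N) = 1/N (g(N) = 1/((-4 + (-2)²) + N) = 1/((-4 + 4) + N) = 1/(0 + N) = 1/N)
g(-8)*2918 = 2918/(-8) = -⅛*2918 = -1459/4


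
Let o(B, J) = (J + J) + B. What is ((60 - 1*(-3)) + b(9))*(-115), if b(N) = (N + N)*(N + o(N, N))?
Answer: -81765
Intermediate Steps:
o(B, J) = B + 2*J (o(B, J) = 2*J + B = B + 2*J)
b(N) = 8*N² (b(N) = (N + N)*(N + (N + 2*N)) = (2*N)*(N + 3*N) = (2*N)*(4*N) = 8*N²)
((60 - 1*(-3)) + b(9))*(-115) = ((60 - 1*(-3)) + 8*9²)*(-115) = ((60 + 3) + 8*81)*(-115) = (63 + 648)*(-115) = 711*(-115) = -81765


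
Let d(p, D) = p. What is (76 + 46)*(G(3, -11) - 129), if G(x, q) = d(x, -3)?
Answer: -15372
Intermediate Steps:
G(x, q) = x
(76 + 46)*(G(3, -11) - 129) = (76 + 46)*(3 - 129) = 122*(-126) = -15372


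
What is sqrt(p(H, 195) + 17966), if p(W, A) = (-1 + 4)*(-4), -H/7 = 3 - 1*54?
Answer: sqrt(17954) ≈ 133.99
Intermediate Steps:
H = 357 (H = -7*(3 - 1*54) = -7*(3 - 54) = -7*(-51) = 357)
p(W, A) = -12 (p(W, A) = 3*(-4) = -12)
sqrt(p(H, 195) + 17966) = sqrt(-12 + 17966) = sqrt(17954)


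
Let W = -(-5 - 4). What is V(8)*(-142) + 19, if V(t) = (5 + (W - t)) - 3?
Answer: -407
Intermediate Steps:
W = 9 (W = -1*(-9) = 9)
V(t) = 11 - t (V(t) = (5 + (9 - t)) - 3 = (14 - t) - 3 = 11 - t)
V(8)*(-142) + 19 = (11 - 1*8)*(-142) + 19 = (11 - 8)*(-142) + 19 = 3*(-142) + 19 = -426 + 19 = -407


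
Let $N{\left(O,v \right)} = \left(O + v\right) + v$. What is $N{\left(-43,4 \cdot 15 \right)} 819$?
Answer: $63063$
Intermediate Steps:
$N{\left(O,v \right)} = O + 2 v$
$N{\left(-43,4 \cdot 15 \right)} 819 = \left(-43 + 2 \cdot 4 \cdot 15\right) 819 = \left(-43 + 2 \cdot 60\right) 819 = \left(-43 + 120\right) 819 = 77 \cdot 819 = 63063$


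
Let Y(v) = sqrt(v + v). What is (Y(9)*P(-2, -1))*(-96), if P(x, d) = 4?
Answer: -1152*sqrt(2) ≈ -1629.2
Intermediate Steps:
Y(v) = sqrt(2)*sqrt(v) (Y(v) = sqrt(2*v) = sqrt(2)*sqrt(v))
(Y(9)*P(-2, -1))*(-96) = ((sqrt(2)*sqrt(9))*4)*(-96) = ((sqrt(2)*3)*4)*(-96) = ((3*sqrt(2))*4)*(-96) = (12*sqrt(2))*(-96) = -1152*sqrt(2)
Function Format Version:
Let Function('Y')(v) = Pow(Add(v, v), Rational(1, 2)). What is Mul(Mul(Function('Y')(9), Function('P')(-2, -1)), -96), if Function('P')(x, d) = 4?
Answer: Mul(-1152, Pow(2, Rational(1, 2))) ≈ -1629.2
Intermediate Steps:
Function('Y')(v) = Mul(Pow(2, Rational(1, 2)), Pow(v, Rational(1, 2))) (Function('Y')(v) = Pow(Mul(2, v), Rational(1, 2)) = Mul(Pow(2, Rational(1, 2)), Pow(v, Rational(1, 2))))
Mul(Mul(Function('Y')(9), Function('P')(-2, -1)), -96) = Mul(Mul(Mul(Pow(2, Rational(1, 2)), Pow(9, Rational(1, 2))), 4), -96) = Mul(Mul(Mul(Pow(2, Rational(1, 2)), 3), 4), -96) = Mul(Mul(Mul(3, Pow(2, Rational(1, 2))), 4), -96) = Mul(Mul(12, Pow(2, Rational(1, 2))), -96) = Mul(-1152, Pow(2, Rational(1, 2)))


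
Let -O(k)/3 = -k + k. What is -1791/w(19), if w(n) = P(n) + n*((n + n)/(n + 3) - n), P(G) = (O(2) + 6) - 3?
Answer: 19701/3577 ≈ 5.5077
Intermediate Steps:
O(k) = 0 (O(k) = -3*(-k + k) = -3*0 = 0)
P(G) = 3 (P(G) = (0 + 6) - 3 = 6 - 3 = 3)
w(n) = 3 + n*(-n + 2*n/(3 + n)) (w(n) = 3 + n*((n + n)/(n + 3) - n) = 3 + n*((2*n)/(3 + n) - n) = 3 + n*(2*n/(3 + n) - n) = 3 + n*(-n + 2*n/(3 + n)))
-1791/w(19) = -1791*(3 + 19)/(9 - 1*19² - 1*19³ + 3*19) = -1791*22/(9 - 1*361 - 1*6859 + 57) = -1791*22/(9 - 361 - 6859 + 57) = -1791/((1/22)*(-7154)) = -1791/(-3577/11) = -1791*(-11/3577) = 19701/3577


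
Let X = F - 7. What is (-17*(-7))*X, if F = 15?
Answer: 952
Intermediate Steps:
X = 8 (X = 15 - 7 = 8)
(-17*(-7))*X = -17*(-7)*8 = 119*8 = 952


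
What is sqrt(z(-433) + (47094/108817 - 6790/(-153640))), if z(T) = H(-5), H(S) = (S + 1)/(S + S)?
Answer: sqrt(15320387561880861935)/4179660970 ≈ 0.93647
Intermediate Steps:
H(S) = (1 + S)/(2*S) (H(S) = (1 + S)/((2*S)) = (1 + S)*(1/(2*S)) = (1 + S)/(2*S))
z(T) = 2/5 (z(T) = (1/2)*(1 - 5)/(-5) = (1/2)*(-1/5)*(-4) = 2/5)
sqrt(z(-433) + (47094/108817 - 6790/(-153640))) = sqrt(2/5 + (47094/108817 - 6790/(-153640))) = sqrt(2/5 + (47094*(1/108817) - 6790*(-1/153640))) = sqrt(2/5 + (47094/108817 + 679/15364)) = sqrt(2/5 + 797438959/1671864388) = sqrt(7330923571/8359321940) = sqrt(15320387561880861935)/4179660970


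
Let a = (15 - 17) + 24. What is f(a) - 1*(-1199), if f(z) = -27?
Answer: 1172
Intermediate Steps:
a = 22 (a = -2 + 24 = 22)
f(a) - 1*(-1199) = -27 - 1*(-1199) = -27 + 1199 = 1172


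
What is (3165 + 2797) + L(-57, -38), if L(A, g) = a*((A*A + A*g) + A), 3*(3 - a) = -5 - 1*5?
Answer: 39896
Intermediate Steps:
a = 19/3 (a = 3 - (-5 - 1*5)/3 = 3 - (-5 - 5)/3 = 3 - 1/3*(-10) = 3 + 10/3 = 19/3 ≈ 6.3333)
L(A, g) = 19*A/3 + 19*A**2/3 + 19*A*g/3 (L(A, g) = 19*((A*A + A*g) + A)/3 = 19*((A**2 + A*g) + A)/3 = 19*(A + A**2 + A*g)/3 = 19*A/3 + 19*A**2/3 + 19*A*g/3)
(3165 + 2797) + L(-57, -38) = (3165 + 2797) + (19/3)*(-57)*(1 - 57 - 38) = 5962 + (19/3)*(-57)*(-94) = 5962 + 33934 = 39896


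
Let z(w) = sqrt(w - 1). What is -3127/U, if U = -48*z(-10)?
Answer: -3127*I*sqrt(11)/528 ≈ -19.642*I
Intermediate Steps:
z(w) = sqrt(-1 + w)
U = -48*I*sqrt(11) (U = -48*sqrt(-1 - 10) = -48*I*sqrt(11) ≈ -159.2*I)
-3127/U = -3127*I*sqrt(11)/528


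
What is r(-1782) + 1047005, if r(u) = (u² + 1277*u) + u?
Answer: 1945133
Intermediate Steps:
r(u) = u² + 1278*u
r(-1782) + 1047005 = -1782*(1278 - 1782) + 1047005 = -1782*(-504) + 1047005 = 898128 + 1047005 = 1945133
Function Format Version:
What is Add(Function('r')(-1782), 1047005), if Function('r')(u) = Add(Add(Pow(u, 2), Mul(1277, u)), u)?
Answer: 1945133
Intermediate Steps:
Function('r')(u) = Add(Pow(u, 2), Mul(1278, u))
Add(Function('r')(-1782), 1047005) = Add(Mul(-1782, Add(1278, -1782)), 1047005) = Add(Mul(-1782, -504), 1047005) = Add(898128, 1047005) = 1945133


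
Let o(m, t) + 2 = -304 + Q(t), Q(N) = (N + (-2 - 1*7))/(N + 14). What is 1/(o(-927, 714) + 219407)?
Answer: 728/159506233 ≈ 4.5641e-6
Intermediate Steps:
Q(N) = (-9 + N)/(14 + N) (Q(N) = (N + (-2 - 7))/(14 + N) = (N - 9)/(14 + N) = (-9 + N)/(14 + N))
o(m, t) = -306 + (-9 + t)/(14 + t) (o(m, t) = -2 + (-304 + (-9 + t)/(14 + t)) = -306 + (-9 + t)/(14 + t))
1/(o(-927, 714) + 219407) = 1/((-4293 - 305*714)/(14 + 714) + 219407) = 1/((-4293 - 217770)/728 + 219407) = 1/((1/728)*(-222063) + 219407) = 1/(-222063/728 + 219407) = 1/(159506233/728) = 728/159506233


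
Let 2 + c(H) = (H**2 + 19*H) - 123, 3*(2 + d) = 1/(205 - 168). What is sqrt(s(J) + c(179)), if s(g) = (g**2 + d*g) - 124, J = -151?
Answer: sqrt(718248255)/111 ≈ 241.44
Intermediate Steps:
d = -221/111 (d = -2 + 1/(3*(205 - 168)) = -2 + (1/3)/37 = -2 + (1/3)*(1/37) = -2 + 1/111 = -221/111 ≈ -1.9910)
c(H) = -125 + H**2 + 19*H (c(H) = -2 + ((H**2 + 19*H) - 123) = -2 + (-123 + H**2 + 19*H) = -125 + H**2 + 19*H)
s(g) = -124 + g**2 - 221*g/111 (s(g) = (g**2 - 221*g/111) - 124 = -124 + g**2 - 221*g/111)
sqrt(s(J) + c(179)) = sqrt((-124 + (-151)**2 - 221/111*(-151)) + (-125 + 179**2 + 19*179)) = sqrt((-124 + 22801 + 33371/111) + (-125 + 32041 + 3401)) = sqrt(2550518/111 + 35317) = sqrt(6470705/111) = sqrt(718248255)/111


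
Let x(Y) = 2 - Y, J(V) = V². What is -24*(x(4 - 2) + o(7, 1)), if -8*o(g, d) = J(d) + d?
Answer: 6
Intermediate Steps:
o(g, d) = -d/8 - d²/8 (o(g, d) = -(d² + d)/8 = -(d + d²)/8 = -d/8 - d²/8)
-24*(x(4 - 2) + o(7, 1)) = -24*((2 - (4 - 2)) + (⅛)*1*(-1 - 1*1)) = -24*((2 - 1*2) + (⅛)*1*(-1 - 1)) = -24*((2 - 2) + (⅛)*1*(-2)) = -24*(0 - ¼) = -24*(-¼) = 6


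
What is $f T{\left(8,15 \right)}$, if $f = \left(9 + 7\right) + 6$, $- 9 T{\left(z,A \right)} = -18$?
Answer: $44$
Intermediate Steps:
$T{\left(z,A \right)} = 2$ ($T{\left(z,A \right)} = \left(- \frac{1}{9}\right) \left(-18\right) = 2$)
$f = 22$ ($f = 16 + 6 = 22$)
$f T{\left(8,15 \right)} = 22 \cdot 2 = 44$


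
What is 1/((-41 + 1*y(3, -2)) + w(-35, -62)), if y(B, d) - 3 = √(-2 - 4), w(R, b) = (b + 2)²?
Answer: 1781/6343925 - I*√6/12687850 ≈ 0.00028074 - 1.9306e-7*I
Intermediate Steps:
w(R, b) = (2 + b)²
y(B, d) = 3 + I*√6 (y(B, d) = 3 + √(-2 - 4) = 3 + √(-6) = 3 + I*√6)
1/((-41 + 1*y(3, -2)) + w(-35, -62)) = 1/((-41 + 1*(3 + I*√6)) + (2 - 62)²) = 1/((-41 + (3 + I*√6)) + (-60)²) = 1/((-38 + I*√6) + 3600) = 1/(3562 + I*√6)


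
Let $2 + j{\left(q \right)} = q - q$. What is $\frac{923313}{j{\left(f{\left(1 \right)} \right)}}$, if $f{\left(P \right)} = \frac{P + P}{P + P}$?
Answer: $- \frac{923313}{2} \approx -4.6166 \cdot 10^{5}$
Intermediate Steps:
$f{\left(P \right)} = 1$ ($f{\left(P \right)} = \frac{2 P}{2 P} = 2 P \frac{1}{2 P} = 1$)
$j{\left(q \right)} = -2$ ($j{\left(q \right)} = -2 + \left(q - q\right) = -2 + 0 = -2$)
$\frac{923313}{j{\left(f{\left(1 \right)} \right)}} = \frac{923313}{-2} = 923313 \left(- \frac{1}{2}\right) = - \frac{923313}{2}$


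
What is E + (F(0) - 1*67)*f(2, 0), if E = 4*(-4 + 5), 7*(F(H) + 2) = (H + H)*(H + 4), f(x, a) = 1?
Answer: -65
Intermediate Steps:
F(H) = -2 + 2*H*(4 + H)/7 (F(H) = -2 + ((H + H)*(H + 4))/7 = -2 + ((2*H)*(4 + H))/7 = -2 + (2*H*(4 + H))/7 = -2 + 2*H*(4 + H)/7)
E = 4 (E = 4*1 = 4)
E + (F(0) - 1*67)*f(2, 0) = 4 + ((-2 + (2/7)*0**2 + (8/7)*0) - 1*67)*1 = 4 + ((-2 + (2/7)*0 + 0) - 67)*1 = 4 + ((-2 + 0 + 0) - 67)*1 = 4 + (-2 - 67)*1 = 4 - 69*1 = 4 - 69 = -65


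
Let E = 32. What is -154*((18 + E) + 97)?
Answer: -22638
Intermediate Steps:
-154*((18 + E) + 97) = -154*((18 + 32) + 97) = -154*(50 + 97) = -154*147 = -22638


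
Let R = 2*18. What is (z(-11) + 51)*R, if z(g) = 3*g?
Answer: 648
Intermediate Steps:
R = 36
(z(-11) + 51)*R = (3*(-11) + 51)*36 = (-33 + 51)*36 = 18*36 = 648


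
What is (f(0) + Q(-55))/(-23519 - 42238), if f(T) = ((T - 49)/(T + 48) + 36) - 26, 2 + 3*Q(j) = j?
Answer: 481/3156336 ≈ 0.00015239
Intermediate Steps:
Q(j) = -2/3 + j/3
f(T) = 10 + (-49 + T)/(48 + T) (f(T) = ((-49 + T)/(48 + T) + 36) - 26 = (36 + (-49 + T)/(48 + T)) - 26 = 10 + (-49 + T)/(48 + T))
(f(0) + Q(-55))/(-23519 - 42238) = ((431 + 11*0)/(48 + 0) + (-2/3 + (1/3)*(-55)))/(-23519 - 42238) = ((431 + 0)/48 + (-2/3 - 55/3))/(-65757) = ((1/48)*431 - 19)*(-1/65757) = (431/48 - 19)*(-1/65757) = -481/48*(-1/65757) = 481/3156336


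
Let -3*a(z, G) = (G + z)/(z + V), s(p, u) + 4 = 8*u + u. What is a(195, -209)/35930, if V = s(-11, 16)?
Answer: 7/18054825 ≈ 3.8771e-7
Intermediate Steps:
s(p, u) = -4 + 9*u (s(p, u) = -4 + (8*u + u) = -4 + 9*u)
V = 140 (V = -4 + 9*16 = -4 + 144 = 140)
a(z, G) = -(G + z)/(3*(140 + z)) (a(z, G) = -(G + z)/(3*(z + 140)) = -(G + z)/(3*(140 + z)))
a(195, -209)/35930 = ((-1*(-209) - 1*195)/(3*(140 + 195)))/35930 = ((⅓)*(209 - 195)/335)*(1/35930) = ((⅓)*(1/335)*14)*(1/35930) = (14/1005)*(1/35930) = 7/18054825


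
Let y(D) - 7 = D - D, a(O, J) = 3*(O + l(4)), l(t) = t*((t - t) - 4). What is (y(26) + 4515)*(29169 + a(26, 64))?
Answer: 132037878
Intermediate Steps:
l(t) = -4*t (l(t) = t*(0 - 4) = t*(-4) = -4*t)
a(O, J) = -48 + 3*O (a(O, J) = 3*(O - 4*4) = 3*(O - 16) = 3*(-16 + O) = -48 + 3*O)
y(D) = 7 (y(D) = 7 + (D - D) = 7 + 0 = 7)
(y(26) + 4515)*(29169 + a(26, 64)) = (7 + 4515)*(29169 + (-48 + 3*26)) = 4522*(29169 + (-48 + 78)) = 4522*(29169 + 30) = 4522*29199 = 132037878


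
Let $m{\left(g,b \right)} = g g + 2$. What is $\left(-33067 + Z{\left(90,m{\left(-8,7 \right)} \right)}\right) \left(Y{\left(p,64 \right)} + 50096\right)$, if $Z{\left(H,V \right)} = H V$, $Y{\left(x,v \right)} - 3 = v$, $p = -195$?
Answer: $-1360771701$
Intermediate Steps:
$Y{\left(x,v \right)} = 3 + v$
$m{\left(g,b \right)} = 2 + g^{2}$ ($m{\left(g,b \right)} = g^{2} + 2 = 2 + g^{2}$)
$\left(-33067 + Z{\left(90,m{\left(-8,7 \right)} \right)}\right) \left(Y{\left(p,64 \right)} + 50096\right) = \left(-33067 + 90 \left(2 + \left(-8\right)^{2}\right)\right) \left(\left(3 + 64\right) + 50096\right) = \left(-33067 + 90 \left(2 + 64\right)\right) \left(67 + 50096\right) = \left(-33067 + 90 \cdot 66\right) 50163 = \left(-33067 + 5940\right) 50163 = \left(-27127\right) 50163 = -1360771701$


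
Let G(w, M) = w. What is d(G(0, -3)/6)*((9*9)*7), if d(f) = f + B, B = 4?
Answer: 2268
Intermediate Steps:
d(f) = 4 + f (d(f) = f + 4 = 4 + f)
d(G(0, -3)/6)*((9*9)*7) = (4 + 0/6)*((9*9)*7) = (4 + 0*(⅙))*(81*7) = (4 + 0)*567 = 4*567 = 2268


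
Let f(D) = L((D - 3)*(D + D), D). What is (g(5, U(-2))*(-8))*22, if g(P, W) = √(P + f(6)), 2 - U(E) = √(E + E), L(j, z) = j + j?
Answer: -176*√77 ≈ -1544.4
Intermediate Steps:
L(j, z) = 2*j
U(E) = 2 - √2*√E (U(E) = 2 - √(E + E) = 2 - √(2*E) = 2 - √2*√E)
f(D) = 4*D*(-3 + D) (f(D) = 2*((D - 3)*(D + D)) = 2*((-3 + D)*(2*D)) = 2*(2*D*(-3 + D)) = 4*D*(-3 + D))
g(P, W) = √(72 + P) (g(P, W) = √(P + 4*6*(-3 + 6)) = √(P + 4*6*3) = √(P + 72) = √(72 + P))
(g(5, U(-2))*(-8))*22 = (√(72 + 5)*(-8))*22 = (√77*(-8))*22 = -8*√77*22 = -176*√77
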